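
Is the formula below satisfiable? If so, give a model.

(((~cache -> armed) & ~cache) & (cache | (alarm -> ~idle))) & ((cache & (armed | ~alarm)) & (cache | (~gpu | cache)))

Unsatisfiable

Case cache = True: the conjunct ~cache is False.
Case cache = False: the conjunct cache is False.
Both cases fail — unsatisfiable.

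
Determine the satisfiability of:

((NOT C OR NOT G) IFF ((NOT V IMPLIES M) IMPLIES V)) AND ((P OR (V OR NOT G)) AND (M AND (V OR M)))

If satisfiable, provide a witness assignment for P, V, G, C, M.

P=F, V=T, G=F, C=T, M=T

  (NOT C OR NOT G) IFF ((NOT V IMPLIES M) IMPLIES V) = True
    NOT C OR NOT G = True
      NOT C = False
      NOT G = True
    (NOT V IMPLIES M) IMPLIES V = True
      NOT V IMPLIES M = True
        NOT V = False
  (P OR (V OR NOT G)) AND (M AND (V OR M)) = True
    P OR (V OR NOT G) = True
      V OR NOT G = True
        NOT G = True
    M AND (V OR M) = True
      V OR M = True
Both conjuncts True, so the formula holds.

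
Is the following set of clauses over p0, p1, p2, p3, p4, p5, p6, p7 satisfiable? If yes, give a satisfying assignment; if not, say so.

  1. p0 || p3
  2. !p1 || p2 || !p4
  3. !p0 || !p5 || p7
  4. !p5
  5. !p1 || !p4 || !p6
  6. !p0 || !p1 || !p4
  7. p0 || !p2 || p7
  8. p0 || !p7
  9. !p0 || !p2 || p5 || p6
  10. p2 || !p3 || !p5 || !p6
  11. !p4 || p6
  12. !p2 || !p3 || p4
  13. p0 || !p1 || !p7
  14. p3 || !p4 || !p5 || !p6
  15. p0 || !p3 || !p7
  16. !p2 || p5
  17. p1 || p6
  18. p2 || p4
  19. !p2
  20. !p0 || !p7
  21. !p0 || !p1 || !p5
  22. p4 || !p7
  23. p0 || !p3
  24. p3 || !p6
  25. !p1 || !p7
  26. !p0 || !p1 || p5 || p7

p0 = True; p1 = False; p2 = False; p3 = True; p4 = True; p5 = False; p6 = True; p7 = False

Unit clause (!p5) forces p5 = False.
In (!p2 || p5) only !p2 is left, so p2 = False.
In (p2 || p4) only p4 is left, so p4 = True.
In (!p1 || p2 || !p4) only !p1 is left, so p1 = False.
In (!p4 || p6) only p6 is left, so p6 = True.
In (p3 || !p6) only p3 is left, so p3 = True.
In (p0 || !p3) only p0 is left, so p0 = True.
In (!p0 || !p7) only !p7 is left, so p7 = False.
All clauses satisfied.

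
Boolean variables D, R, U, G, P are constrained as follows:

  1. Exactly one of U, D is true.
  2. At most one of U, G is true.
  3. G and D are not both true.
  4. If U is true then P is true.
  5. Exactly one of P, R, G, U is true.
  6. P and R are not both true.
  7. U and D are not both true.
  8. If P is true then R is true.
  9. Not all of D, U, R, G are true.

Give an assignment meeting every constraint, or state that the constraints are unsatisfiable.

D: True, R: True, U: False, G: False, P: False

  (1) {U, D}: 1 true — exactly one ✓
  (2) {U, G}: 0 true — at most one ✓
  (3) G=F, D=T — not both ✓
  (4) U=F ⇒ P: vacuous ✓
  (5) {P, R, G, U}: 1 true — exactly one ✓
  (6) P=F, R=T — not both ✓
  (7) U=F, D=T — not both ✓
  (8) P=F ⇒ R: vacuous ✓
  (9) {D, U, R, G}: 2/4 true — not all ✓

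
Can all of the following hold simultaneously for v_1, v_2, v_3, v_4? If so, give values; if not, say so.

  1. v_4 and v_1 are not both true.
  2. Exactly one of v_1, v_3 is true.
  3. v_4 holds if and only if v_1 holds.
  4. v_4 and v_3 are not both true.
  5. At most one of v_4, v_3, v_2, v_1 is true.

v_1 = False; v_2 = False; v_3 = True; v_4 = False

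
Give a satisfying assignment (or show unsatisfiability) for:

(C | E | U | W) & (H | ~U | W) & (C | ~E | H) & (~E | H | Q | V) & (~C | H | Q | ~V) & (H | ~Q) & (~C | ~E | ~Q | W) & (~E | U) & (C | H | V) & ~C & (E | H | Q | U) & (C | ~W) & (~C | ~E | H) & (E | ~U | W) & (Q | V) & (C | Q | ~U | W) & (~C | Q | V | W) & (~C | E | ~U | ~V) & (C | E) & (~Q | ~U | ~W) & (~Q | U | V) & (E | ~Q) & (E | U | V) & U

H: True, U: True, C: False, E: True, V: True, W: False, Q: True

Unit clause (~C) forces C = False.
In (C | ~W) only ~W is left, so W = False.
In (C | E) only E is left, so E = True.
Unit clause (U) forces U = True.
In (H | ~U | W) only H is left, so H = True.
In (C | Q | ~U | W) only Q is left, so Q = True.
Set V = True.
All clauses satisfied.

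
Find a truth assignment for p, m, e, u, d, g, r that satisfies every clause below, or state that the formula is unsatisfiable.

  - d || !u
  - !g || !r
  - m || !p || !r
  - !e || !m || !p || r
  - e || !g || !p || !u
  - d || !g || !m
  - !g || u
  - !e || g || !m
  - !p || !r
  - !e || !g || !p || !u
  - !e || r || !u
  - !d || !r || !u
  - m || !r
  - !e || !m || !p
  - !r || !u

p=F, m=T, e=F, u=T, d=T, g=F, r=F

Set p = False.
Set m = True.
Set e = False.
Set u = True.
  then (d || !u) forces d = True.
  then (!d || !r || !u) forces r = False.
Set g = False.
All clauses satisfied.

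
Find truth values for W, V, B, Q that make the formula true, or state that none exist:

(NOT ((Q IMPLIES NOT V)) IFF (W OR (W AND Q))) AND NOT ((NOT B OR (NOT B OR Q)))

W = False; V = True; B = True; Q = False

  NOT ((Q IMPLIES NOT V)) IFF (W OR (W AND Q)) = True
    NOT ((Q IMPLIES NOT V)) = False
      Q IMPLIES NOT V = True
        NOT V = False
    W OR (W AND Q) = False
      W AND Q = False
  NOT ((NOT B OR (NOT B OR Q))) = True
    NOT B OR (NOT B OR Q) = False
      NOT B = False
      NOT B OR Q = False
        NOT B = False
Both conjuncts True, so the formula holds.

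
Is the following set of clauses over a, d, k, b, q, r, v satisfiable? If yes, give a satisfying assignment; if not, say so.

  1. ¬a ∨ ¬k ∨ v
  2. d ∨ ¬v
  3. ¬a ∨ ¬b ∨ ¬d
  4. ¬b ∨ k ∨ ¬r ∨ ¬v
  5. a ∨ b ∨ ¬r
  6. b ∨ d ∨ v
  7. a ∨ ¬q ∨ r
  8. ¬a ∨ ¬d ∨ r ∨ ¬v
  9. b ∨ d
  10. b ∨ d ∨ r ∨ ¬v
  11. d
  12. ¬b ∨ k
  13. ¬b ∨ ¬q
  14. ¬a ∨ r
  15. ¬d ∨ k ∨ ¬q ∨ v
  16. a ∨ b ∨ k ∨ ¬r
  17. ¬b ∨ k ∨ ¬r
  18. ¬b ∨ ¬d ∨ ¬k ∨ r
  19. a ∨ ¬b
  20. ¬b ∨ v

a=T, d=T, k=T, b=F, q=T, r=T, v=T

Unit clause (d) forces d = True.
Set a = True.
  then (¬a ∨ ¬b ∨ ¬d) forces b = False.
  then (¬a ∨ r) forces r = True.
Set k = True.
  then (¬a ∨ ¬k ∨ v) forces v = True.
Set q = True.
All clauses satisfied.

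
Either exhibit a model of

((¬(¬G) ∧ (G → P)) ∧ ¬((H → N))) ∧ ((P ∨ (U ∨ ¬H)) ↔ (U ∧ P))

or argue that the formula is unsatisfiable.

G = True; N = False; U = True; H = True; P = True

  (¬(¬G) ∧ (G → P)) ∧ ¬((H → N)) = True
    ¬(¬G) ∧ (G → P) = True
      ¬(¬G) = True
        ¬G = False
      G → P = True
    ¬((H → N)) = True
      H → N = False
  (P ∨ (U ∨ ¬H)) ↔ (U ∧ P) = True
    P ∨ (U ∨ ¬H) = True
      U ∨ ¬H = True
        ¬H = False
    U ∧ P = True
Both conjuncts True, so the formula holds.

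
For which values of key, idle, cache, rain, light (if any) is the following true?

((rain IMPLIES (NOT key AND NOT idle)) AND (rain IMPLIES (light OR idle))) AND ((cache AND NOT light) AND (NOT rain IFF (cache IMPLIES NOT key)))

key = False, idle = True, cache = True, rain = False, light = False

  (rain IMPLIES (NOT key AND NOT idle)) AND (rain IMPLIES (light OR idle)) = True
    rain IMPLIES (NOT key AND NOT idle) = True
      NOT key AND NOT idle = False
        NOT key = True
        NOT idle = False
    rain IMPLIES (light OR idle) = True
      light OR idle = True
  (cache AND NOT light) AND (NOT rain IFF (cache IMPLIES NOT key)) = True
    cache AND NOT light = True
      NOT light = True
    NOT rain IFF (cache IMPLIES NOT key) = True
      NOT rain = True
      cache IMPLIES NOT key = True
        NOT key = True
Both conjuncts True, so the formula holds.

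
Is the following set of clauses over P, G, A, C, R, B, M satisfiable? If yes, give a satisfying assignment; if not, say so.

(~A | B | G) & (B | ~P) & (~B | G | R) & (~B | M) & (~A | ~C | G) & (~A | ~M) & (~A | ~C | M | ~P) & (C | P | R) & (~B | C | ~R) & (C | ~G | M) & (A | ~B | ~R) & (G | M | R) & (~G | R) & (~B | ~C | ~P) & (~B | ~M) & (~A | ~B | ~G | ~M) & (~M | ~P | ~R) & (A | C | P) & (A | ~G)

P = False, G = True, A = True, C = True, R = True, B = False, M = False

Set P = False.
Set G = True.
  then (~G | R) forces R = True.
  then (A | ~G) forces A = True.
  then (~A | ~M) forces M = False.
  then (C | ~G | M) forces C = True.
  then (~B | M) forces B = False.
All clauses satisfied.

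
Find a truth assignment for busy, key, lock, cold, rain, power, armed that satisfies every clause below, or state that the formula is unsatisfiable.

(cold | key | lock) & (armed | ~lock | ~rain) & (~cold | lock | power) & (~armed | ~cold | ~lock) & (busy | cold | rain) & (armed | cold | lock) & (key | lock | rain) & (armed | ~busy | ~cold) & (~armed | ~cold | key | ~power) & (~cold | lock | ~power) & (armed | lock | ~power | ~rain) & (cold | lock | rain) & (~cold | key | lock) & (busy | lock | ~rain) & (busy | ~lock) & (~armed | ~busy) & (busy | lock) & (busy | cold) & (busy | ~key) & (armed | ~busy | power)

busy = True, key = True, lock = True, cold = False, rain = False, power = True, armed = False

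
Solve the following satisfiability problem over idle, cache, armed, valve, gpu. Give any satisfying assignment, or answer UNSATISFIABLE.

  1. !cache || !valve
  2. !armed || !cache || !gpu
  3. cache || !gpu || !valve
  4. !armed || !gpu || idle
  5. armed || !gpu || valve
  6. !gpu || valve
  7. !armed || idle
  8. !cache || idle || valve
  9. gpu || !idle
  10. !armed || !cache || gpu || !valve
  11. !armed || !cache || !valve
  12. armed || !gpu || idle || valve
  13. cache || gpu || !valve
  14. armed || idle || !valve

Set idle = False.
  then (!armed || idle) forces armed = False.
  then (armed || idle || !valve) forces valve = False.
  then (armed || !gpu || valve) forces gpu = False.
  then (!cache || idle || valve) forces cache = False.
All clauses satisfied.

idle = False, cache = False, armed = False, valve = False, gpu = False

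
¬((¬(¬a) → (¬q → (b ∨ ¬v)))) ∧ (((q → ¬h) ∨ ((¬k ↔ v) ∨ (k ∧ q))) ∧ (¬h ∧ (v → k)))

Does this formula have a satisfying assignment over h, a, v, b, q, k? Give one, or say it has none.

h: False, a: True, v: True, b: False, q: False, k: True

  ¬((¬(¬a) → (¬q → (b ∨ ¬v)))) = True
    ¬(¬a) → (¬q → (b ∨ ¬v)) = False
      ¬(¬a) = True
        ¬a = False
      ¬q → (b ∨ ¬v) = False
        ¬q = True
        b ∨ ¬v = False
          ¬v = False
  ((q → ¬h) ∨ ((¬k ↔ v) ∨ (k ∧ q))) ∧ (¬h ∧ (v → k)) = True
    (q → ¬h) ∨ ((¬k ↔ v) ∨ (k ∧ q)) = True
      q → ¬h = True
        ¬h = True
      (¬k ↔ v) ∨ (k ∧ q) = False
        ¬k ↔ v = False
          ¬k = False
        k ∧ q = False
    ¬h ∧ (v → k) = True
      ¬h = True
      v → k = True
Both conjuncts True, so the formula holds.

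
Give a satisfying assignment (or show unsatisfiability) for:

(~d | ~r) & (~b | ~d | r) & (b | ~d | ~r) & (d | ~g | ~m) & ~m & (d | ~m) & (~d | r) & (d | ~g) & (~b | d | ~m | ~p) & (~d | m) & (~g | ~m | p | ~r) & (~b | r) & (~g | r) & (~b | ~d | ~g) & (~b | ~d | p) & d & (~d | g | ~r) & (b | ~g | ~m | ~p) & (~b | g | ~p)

No satisfying assignment exists.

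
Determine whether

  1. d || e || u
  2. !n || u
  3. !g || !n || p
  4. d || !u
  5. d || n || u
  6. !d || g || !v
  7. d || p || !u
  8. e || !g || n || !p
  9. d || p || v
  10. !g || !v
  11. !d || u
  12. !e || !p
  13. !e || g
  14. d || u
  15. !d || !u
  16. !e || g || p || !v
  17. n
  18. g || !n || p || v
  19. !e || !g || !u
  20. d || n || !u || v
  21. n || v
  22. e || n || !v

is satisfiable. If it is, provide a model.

The formula is unsatisfiable.

Case n = True:
  (!n || u) forces u = True.
  (d || !u) forces d = True.
  Clause (!d || !u) is falsified — contradiction.
Case n = False:
  Clause (n) is falsified — contradiction.
Both cases fail, so the formula is unsatisfiable.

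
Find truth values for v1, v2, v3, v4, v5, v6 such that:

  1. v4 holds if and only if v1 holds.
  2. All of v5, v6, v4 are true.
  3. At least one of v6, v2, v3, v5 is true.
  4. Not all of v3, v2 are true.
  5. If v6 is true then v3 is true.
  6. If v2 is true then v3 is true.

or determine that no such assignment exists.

v1: True, v2: False, v3: True, v4: True, v5: True, v6: True

  (1) v4=T, v1=T — same ✓
  (2) {v5, v6, v4}: all 3 true ✓
  (3) {v6, v2, v3, v5}: 3 true — at least one ✓
  (4) {v3, v2}: 1/2 true — not all ✓
  (5) v6=T ⇒ v3: T ✓
  (6) v2=F ⇒ v3: vacuous ✓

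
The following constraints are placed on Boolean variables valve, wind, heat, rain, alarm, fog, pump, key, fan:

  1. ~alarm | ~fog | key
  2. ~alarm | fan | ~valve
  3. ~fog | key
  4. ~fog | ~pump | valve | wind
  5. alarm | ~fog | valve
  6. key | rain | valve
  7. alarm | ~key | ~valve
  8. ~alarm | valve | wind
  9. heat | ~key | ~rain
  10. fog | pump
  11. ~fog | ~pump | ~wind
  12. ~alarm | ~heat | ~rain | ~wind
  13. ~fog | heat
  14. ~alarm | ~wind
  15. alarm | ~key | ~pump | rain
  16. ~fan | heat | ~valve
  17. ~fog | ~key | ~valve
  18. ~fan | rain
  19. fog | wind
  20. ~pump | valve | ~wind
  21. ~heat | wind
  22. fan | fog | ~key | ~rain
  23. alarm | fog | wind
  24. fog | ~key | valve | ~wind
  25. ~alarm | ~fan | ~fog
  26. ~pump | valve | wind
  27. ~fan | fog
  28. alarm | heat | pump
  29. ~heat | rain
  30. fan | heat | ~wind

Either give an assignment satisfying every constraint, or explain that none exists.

valve = True; wind = True; heat = True; rain = True; alarm = False; fog = False; pump = True; key = False; fan = False

Set valve = True.
Try wind = False:
  (fog | wind) forces fog = True.
  (~fog | key) forces key = True.
  clause (~fog | ~key | ~valve) is falsified — backtrack.
So wind = True.
  then (~alarm | ~wind) forces alarm = False.
  then (alarm | ~key | ~valve) forces key = False.
  then (~fog | key) forces fog = False.
  then (fog | pump) forces pump = True.
  then (~fan | fog) forces fan = False.
  then (fan | heat | ~wind) forces heat = True.
  then (~heat | rain) forces rain = True.
All clauses satisfied.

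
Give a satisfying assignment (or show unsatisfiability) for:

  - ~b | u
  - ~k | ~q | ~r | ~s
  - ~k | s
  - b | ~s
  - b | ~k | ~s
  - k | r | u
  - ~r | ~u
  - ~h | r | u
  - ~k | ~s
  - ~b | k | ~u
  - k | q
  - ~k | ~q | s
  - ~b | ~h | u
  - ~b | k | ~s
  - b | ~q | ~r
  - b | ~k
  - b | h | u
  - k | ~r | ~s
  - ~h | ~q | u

r = False, k = False, h = True, q = True, b = False, s = False, u = True

Set r = False.
Try k = True:
  (~k | s) forces s = True.
  clause (~k | ~s) is falsified — backtrack.
So k = False.
  then (k | r | u) forces u = True.
  then (~b | k | ~u) forces b = False.
  then (k | q) forces q = True.
  then (b | ~s) forces s = False.
Set h = True.
All clauses satisfied.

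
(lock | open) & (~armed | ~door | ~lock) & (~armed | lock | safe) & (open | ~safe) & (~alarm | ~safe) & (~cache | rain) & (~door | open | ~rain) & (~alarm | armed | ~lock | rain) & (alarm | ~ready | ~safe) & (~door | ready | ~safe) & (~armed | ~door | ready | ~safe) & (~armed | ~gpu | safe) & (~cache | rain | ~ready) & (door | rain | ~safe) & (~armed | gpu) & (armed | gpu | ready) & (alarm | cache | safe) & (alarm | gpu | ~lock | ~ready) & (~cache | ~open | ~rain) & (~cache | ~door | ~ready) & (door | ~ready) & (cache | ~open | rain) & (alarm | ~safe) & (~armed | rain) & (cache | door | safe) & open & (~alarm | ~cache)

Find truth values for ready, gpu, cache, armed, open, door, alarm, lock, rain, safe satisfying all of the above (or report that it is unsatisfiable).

ready=T, gpu=T, cache=F, armed=F, open=T, door=T, alarm=T, lock=T, rain=T, safe=F

Unit clause (open) forces open = True.
Set ready = True.
  then (door | ~ready) forces door = True.
  then (~cache | ~door | ~ready) forces cache = False.
  then (cache | ~open | rain) forces rain = True.
Set gpu = True.
Try armed = True:
  (~armed | ~door | ~lock) forces lock = False.
  (~armed | lock | safe) forces safe = True.
  (~alarm | ~safe) forces alarm = False.
  clause (alarm | ~ready | ~safe) is falsified — backtrack.
So armed = False.
Set alarm = True.
  then (~alarm | ~safe) forces safe = False.
Set lock = True.
All clauses satisfied.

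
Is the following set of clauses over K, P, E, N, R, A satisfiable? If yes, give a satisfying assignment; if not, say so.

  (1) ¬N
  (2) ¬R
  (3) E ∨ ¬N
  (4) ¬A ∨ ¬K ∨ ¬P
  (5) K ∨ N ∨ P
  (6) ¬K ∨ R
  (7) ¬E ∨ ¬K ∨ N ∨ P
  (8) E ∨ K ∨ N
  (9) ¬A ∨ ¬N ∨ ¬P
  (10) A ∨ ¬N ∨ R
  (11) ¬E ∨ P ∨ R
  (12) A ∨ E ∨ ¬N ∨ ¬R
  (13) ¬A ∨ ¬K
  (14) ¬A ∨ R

K: False, P: True, E: True, N: False, R: False, A: False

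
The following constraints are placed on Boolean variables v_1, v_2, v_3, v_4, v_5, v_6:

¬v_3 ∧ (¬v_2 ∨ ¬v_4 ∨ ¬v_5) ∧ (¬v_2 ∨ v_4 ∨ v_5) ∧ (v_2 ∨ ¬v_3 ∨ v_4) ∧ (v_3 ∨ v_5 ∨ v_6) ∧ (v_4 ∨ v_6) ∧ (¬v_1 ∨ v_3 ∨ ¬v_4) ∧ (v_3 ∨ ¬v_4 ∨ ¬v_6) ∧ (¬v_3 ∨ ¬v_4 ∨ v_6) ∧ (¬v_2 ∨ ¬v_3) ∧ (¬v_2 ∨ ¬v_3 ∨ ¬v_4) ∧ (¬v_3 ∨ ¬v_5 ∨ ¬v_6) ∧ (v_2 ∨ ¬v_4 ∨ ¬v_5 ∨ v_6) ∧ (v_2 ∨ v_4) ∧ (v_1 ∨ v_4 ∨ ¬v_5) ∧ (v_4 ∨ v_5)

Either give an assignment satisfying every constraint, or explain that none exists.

Unit clause (¬v_3) forces v_3 = False.
Set v_1 = True.
  then (¬v_1 ∨ v_3 ∨ ¬v_4) forces v_4 = False.
  then (v_2 ∨ v_4) forces v_2 = True.
  then (v_4 ∨ v_5) forces v_5 = True.
  then (v_4 ∨ v_6) forces v_6 = True.
All clauses satisfied.

v_1 = True, v_2 = True, v_3 = False, v_4 = False, v_5 = True, v_6 = True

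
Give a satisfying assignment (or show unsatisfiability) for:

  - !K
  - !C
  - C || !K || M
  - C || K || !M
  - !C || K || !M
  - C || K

Unsatisfiable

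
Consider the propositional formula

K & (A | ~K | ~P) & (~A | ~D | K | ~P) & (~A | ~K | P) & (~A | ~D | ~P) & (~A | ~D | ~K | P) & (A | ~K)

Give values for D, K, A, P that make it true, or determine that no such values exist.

Unit clause (K) forces K = True.
In (A | ~K) only A is left, so A = True.
In (~A | ~K | P) only P is left, so P = True.
In (~A | ~D | ~P) only ~D is left, so D = False.
Check each clause:
  (K): K holds.
  (A | ~K | ~P): A holds.
  (~A | ~D | K | ~P): ~D holds.
  (~A | ~K | P): P holds.
  (~A | ~D | ~P): ~D holds.
  (~A | ~D | ~K | P): ~D holds.
  (A | ~K): A holds.
All clauses satisfied.

D: False, K: True, A: True, P: True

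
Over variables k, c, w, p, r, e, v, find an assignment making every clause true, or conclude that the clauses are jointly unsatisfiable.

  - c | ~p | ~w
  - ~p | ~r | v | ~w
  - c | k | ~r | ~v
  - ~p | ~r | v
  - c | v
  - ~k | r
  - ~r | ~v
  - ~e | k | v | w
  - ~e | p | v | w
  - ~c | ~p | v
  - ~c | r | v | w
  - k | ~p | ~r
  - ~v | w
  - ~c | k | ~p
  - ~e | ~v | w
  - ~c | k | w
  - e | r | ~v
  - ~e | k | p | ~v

k = False; c = True; w = True; p = False; r = False; e = True; v = False

Set k = False.
Set c = True.
  then (~c | k | ~p) forces p = False.
  then (~c | k | w) forces w = True.
Set r = False.
Set e = True.
  then (~e | k | p | ~v) forces v = False.
All clauses satisfied.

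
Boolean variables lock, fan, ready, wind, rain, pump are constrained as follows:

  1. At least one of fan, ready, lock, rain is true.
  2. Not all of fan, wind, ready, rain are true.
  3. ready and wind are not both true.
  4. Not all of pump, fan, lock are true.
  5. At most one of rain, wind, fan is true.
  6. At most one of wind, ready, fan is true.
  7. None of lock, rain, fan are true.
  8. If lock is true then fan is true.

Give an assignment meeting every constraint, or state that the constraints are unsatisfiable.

lock = False, fan = False, ready = True, wind = False, rain = False, pump = False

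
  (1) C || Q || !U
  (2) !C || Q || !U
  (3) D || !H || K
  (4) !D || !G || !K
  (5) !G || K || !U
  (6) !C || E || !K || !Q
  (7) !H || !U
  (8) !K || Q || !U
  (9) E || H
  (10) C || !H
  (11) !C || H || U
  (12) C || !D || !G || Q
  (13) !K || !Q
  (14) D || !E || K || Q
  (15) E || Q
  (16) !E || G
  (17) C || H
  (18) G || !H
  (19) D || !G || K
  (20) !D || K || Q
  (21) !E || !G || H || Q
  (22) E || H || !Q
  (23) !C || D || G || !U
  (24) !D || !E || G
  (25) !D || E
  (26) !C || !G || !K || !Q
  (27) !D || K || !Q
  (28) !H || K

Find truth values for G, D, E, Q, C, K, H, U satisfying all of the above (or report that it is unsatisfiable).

G = True; D = False; E = True; Q = False; C = True; K = True; H = True; U = False

Try G = False:
  (!E || G) forces E = False.
  (E || H) forces H = True.
  clause (G || !H) is falsified — backtrack.
So G = True.
Set D = False.
  then (D || !G || K) forces K = True.
  then (!K || !Q) forces Q = False.
  then (E || Q) forces E = True.
  then (!E || !G || H || Q) forces H = True.
  then (!H || !U) forces U = False.
  then (C || !H) forces C = True.
All clauses satisfied.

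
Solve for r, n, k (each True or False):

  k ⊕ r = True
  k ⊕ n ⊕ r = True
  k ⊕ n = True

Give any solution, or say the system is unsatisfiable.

r=F, n=F, k=T

k ⊕ r = T ⊕ F = True ✓
k ⊕ n ⊕ r = T ⊕ F ⊕ F = True ✓
k ⊕ n = T ⊕ F = True ✓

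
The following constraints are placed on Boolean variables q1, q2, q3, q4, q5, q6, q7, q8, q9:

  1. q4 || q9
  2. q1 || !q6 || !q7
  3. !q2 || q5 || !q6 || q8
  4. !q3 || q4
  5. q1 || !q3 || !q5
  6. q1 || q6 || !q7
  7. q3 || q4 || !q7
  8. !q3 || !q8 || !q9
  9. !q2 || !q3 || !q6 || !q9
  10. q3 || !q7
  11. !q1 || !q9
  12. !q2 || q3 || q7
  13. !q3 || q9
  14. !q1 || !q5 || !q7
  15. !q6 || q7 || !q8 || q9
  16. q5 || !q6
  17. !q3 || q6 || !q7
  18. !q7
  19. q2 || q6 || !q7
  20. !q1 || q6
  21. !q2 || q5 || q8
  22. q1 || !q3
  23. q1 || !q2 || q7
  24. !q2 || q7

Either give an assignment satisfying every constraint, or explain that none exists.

Unit clause (!q7) forces q7 = False.
In (!q2 || q7) only !q2 is left, so q2 = False.
Set q1 = False.
  then (q1 || !q3) forces q3 = False.
Set q4 = False.
  then (q4 || q9) forces q9 = True.
Set q5 = True.
Set q6 = False.
Set q8 = True.
All clauses satisfied.

q1=F, q2=F, q3=F, q4=F, q5=T, q6=F, q7=F, q8=T, q9=T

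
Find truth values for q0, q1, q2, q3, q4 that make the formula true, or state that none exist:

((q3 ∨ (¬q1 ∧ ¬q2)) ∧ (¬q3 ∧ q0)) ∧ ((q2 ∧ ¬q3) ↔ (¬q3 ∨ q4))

No satisfying assignment exists.

Case q3 = True: the conjunct ¬q3 is False.
Case q3 = False: the formula simplifies to ((¬q1 ∧ ¬q2) ∧ q0) ∧ q2.
  q2 = True: the conjunct ¬q2 is False.
  q2 = False: the conjunct q2 is False.
Both cases fail — unsatisfiable.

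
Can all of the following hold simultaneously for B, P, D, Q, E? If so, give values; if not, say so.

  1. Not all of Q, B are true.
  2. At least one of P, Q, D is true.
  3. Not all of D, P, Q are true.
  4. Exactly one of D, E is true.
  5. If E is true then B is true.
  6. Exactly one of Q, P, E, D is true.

B: True, P: False, D: True, Q: False, E: False

  (1) {Q, B}: 1/2 true — not all ✓
  (2) {P, Q, D}: 1 true — at least one ✓
  (3) {D, P, Q}: 1/3 true — not all ✓
  (4) {D, E}: 1 true — exactly one ✓
  (5) E=F ⇒ B: vacuous ✓
  (6) {Q, P, E, D}: 1 true — exactly one ✓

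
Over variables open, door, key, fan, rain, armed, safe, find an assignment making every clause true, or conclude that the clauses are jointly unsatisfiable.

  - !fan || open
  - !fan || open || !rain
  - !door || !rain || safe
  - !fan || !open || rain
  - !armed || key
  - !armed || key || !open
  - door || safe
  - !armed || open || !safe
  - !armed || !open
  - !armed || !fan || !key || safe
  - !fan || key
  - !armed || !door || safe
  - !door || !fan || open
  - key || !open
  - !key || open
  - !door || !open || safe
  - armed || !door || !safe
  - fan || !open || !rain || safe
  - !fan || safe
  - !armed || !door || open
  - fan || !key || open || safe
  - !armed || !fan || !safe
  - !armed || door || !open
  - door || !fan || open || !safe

open=F, door=F, key=F, fan=F, rain=F, armed=F, safe=T

Set open = False.
  then (!fan || open) forces fan = False.
  then (!key || open) forces key = False.
  then (!armed || key) forces armed = False.
Set door = False.
  then (door || safe) forces safe = True.
Set rain = False.
All clauses satisfied.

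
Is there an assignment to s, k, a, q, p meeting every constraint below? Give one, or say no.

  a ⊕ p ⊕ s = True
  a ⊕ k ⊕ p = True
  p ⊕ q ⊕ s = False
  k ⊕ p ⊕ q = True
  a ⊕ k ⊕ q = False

No satisfying assignment exists.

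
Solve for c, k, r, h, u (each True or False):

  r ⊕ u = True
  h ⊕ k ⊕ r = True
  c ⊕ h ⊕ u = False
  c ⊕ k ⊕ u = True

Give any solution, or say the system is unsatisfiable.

c=T, k=T, r=F, h=F, u=T

r ⊕ u = F ⊕ T = True ✓
h ⊕ k ⊕ r = F ⊕ T ⊕ F = True ✓
c ⊕ h ⊕ u = T ⊕ F ⊕ T = False ✓
c ⊕ k ⊕ u = T ⊕ T ⊕ T = True ✓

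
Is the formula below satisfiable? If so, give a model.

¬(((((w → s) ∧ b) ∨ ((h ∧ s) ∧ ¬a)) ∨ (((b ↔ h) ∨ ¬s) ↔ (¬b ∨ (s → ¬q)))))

h = True, a = True, b = False, s = True, w = False, q = True

  ¬(((((w → s) ∧ b) ∨ ((h ∧ s) ∧ ¬a)) ∨ (((b ↔ h) ∨ ¬s) ↔ (¬b ∨ (s → ¬q))))) = True
    (((w → s) ∧ b) ∨ ((h ∧ s) ∧ ¬a)) ∨ (((b ↔ h) ∨ ¬s) ↔ (¬b ∨ (s → ¬q))) = False
      ((w → s) ∧ b) ∨ ((h ∧ s) ∧ ¬a) = False
        (w → s) ∧ b = False
          w → s = True
        (h ∧ s) ∧ ¬a = False
          h ∧ s = True
          ¬a = False
      ((b ↔ h) ∨ ¬s) ↔ (¬b ∨ (s → ¬q)) = False
        (b ↔ h) ∨ ¬s = False
          b ↔ h = False
          ¬s = False
        ¬b ∨ (s → ¬q) = True
          ¬b = True
          s → ¬q = False
            ¬q = False
The formula evaluates to True.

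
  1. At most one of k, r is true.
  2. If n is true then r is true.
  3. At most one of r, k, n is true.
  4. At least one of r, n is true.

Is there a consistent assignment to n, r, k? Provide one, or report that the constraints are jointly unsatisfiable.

n: False; r: True; k: False

  (1) {k, r}: 1 true — at most one ✓
  (2) n=F ⇒ r: vacuous ✓
  (3) {r, k, n}: 1 true — at most one ✓
  (4) {r, n}: 1 true — at least one ✓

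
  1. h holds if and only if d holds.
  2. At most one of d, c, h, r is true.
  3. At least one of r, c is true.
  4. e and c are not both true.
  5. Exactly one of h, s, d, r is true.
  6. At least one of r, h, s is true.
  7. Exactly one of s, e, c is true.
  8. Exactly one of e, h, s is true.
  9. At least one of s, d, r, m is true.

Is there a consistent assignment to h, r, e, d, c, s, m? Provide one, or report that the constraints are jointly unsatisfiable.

h = False, r = True, e = True, d = False, c = False, s = False, m = False

  (1) h=F, d=F — same ✓
  (2) {d, c, h, r}: 1 true — at most one ✓
  (3) {r, c}: 1 true — at least one ✓
  (4) e=T, c=F — not both ✓
  (5) {h, s, d, r}: 1 true — exactly one ✓
  (6) {r, h, s}: 1 true — at least one ✓
  (7) {s, e, c}: 1 true — exactly one ✓
  (8) {e, h, s}: 1 true — exactly one ✓
  (9) {s, d, r, m}: 1 true — at least one ✓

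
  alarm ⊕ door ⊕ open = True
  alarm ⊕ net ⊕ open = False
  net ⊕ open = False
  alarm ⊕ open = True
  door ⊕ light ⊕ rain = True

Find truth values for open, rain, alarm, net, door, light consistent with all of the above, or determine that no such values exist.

open = True, rain = False, alarm = False, net = True, door = False, light = True

alarm ⊕ door ⊕ open = F ⊕ F ⊕ T = True ✓
alarm ⊕ net ⊕ open = F ⊕ T ⊕ T = False ✓
net ⊕ open = T ⊕ T = False ✓
alarm ⊕ open = F ⊕ T = True ✓
door ⊕ light ⊕ rain = F ⊕ T ⊕ F = True ✓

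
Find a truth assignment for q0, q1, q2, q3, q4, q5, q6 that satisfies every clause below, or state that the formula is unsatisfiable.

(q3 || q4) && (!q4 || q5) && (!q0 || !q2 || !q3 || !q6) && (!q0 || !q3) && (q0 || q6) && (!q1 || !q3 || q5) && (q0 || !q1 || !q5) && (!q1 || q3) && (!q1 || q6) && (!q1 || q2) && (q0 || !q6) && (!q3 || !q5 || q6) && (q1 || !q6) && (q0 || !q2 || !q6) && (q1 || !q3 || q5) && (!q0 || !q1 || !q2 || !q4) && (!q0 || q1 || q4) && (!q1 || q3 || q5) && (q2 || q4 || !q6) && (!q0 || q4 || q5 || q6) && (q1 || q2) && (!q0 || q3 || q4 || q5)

q0 = True; q1 = False; q2 = True; q3 = False; q4 = True; q5 = True; q6 = False

Try q0 = False:
  (q0 || q6) forces q6 = True.
  clause (q0 || !q6) is falsified — backtrack.
So q0 = True.
  then (!q0 || !q3) forces q3 = False.
  then (!q1 || q3) forces q1 = False.
  then (q1 || !q6) forces q6 = False.
  then (!q0 || q1 || q4) forces q4 = True.
  then (q1 || q2) forces q2 = True.
  then (!q4 || q5) forces q5 = True.
All clauses satisfied.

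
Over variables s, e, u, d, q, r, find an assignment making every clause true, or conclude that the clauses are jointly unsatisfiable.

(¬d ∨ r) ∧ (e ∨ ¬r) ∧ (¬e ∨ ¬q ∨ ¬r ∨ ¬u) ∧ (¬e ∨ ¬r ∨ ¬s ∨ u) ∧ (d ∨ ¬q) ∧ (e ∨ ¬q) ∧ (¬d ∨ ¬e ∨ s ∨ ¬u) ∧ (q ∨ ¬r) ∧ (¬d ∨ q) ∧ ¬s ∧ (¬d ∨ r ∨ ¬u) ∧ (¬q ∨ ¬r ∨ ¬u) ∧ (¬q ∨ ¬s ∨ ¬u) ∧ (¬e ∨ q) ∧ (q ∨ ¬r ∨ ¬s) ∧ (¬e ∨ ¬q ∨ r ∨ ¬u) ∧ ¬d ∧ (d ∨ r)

Case d = True:
  Clause (¬d) is falsified — contradiction.
Case d = False:
  (d ∨ ¬q) forces q = False.
  (q ∨ ¬r) forces r = False.
  Clause (d ∨ r) is falsified — contradiction.
Both cases fail, so the formula is unsatisfiable.

No satisfying assignment exists.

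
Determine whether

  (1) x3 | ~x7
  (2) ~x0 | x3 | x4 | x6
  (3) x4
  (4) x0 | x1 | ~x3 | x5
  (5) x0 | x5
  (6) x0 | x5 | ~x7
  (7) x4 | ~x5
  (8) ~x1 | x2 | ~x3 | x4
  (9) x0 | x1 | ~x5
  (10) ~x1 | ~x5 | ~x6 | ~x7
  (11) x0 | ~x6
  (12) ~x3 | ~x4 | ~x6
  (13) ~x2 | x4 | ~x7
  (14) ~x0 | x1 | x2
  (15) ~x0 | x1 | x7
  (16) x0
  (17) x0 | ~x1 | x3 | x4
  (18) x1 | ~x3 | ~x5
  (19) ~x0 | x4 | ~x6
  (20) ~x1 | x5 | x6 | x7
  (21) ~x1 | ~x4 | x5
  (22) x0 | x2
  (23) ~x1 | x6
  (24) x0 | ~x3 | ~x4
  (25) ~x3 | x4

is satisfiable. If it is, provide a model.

x0=T, x1=T, x2=T, x3=F, x4=T, x5=T, x6=T, x7=F

Unit clause (x4) forces x4 = True.
Unit clause (x0) forces x0 = True.
Set x1 = True.
  then (~x1 | ~x4 | x5) forces x5 = True.
  then (~x1 | x6) forces x6 = True.
  then (~x1 | ~x5 | ~x6 | ~x7) forces x7 = False.
  then (~x3 | ~x4 | ~x6) forces x3 = False.
Set x2 = True.
All clauses satisfied.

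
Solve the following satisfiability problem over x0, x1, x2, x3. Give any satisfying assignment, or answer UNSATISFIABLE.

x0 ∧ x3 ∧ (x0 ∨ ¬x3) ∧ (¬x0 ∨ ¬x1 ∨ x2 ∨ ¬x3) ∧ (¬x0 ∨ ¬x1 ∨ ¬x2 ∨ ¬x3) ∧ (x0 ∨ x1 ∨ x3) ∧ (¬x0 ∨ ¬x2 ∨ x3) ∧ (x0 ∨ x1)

x0: True; x1: False; x2: True; x3: True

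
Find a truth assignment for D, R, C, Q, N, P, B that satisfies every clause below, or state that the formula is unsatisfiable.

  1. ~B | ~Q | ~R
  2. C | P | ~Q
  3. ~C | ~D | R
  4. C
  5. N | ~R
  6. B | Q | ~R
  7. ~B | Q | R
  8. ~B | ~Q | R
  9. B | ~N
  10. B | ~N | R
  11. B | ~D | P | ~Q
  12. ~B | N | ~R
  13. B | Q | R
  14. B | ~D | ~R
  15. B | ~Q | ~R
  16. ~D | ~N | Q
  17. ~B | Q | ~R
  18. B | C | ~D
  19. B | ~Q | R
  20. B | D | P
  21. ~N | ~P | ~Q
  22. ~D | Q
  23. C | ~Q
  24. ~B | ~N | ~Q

Case B = True:
  (C) forces C = True.
  If Q = True:
    (~B | ~Q | ~R) forces R = False.
    clause (~B | ~Q | R) is falsified.
  If Q = False:
    (~B | Q | R) forces R = True.
    clause (~B | Q | ~R) is falsified.
  Every sub-case reaches a contradiction.
Case B = False:
  (C) forces C = True.
  (B | ~N) forces N = False.
  (N | ~R) forces R = False.
  (~C | ~D | R) forces D = False.
  (B | Q | R) forces Q = True.
  Clause (B | ~Q | R) is falsified — contradiction.
Both cases fail, so the formula is unsatisfiable.

Unsatisfiable — no assignment works.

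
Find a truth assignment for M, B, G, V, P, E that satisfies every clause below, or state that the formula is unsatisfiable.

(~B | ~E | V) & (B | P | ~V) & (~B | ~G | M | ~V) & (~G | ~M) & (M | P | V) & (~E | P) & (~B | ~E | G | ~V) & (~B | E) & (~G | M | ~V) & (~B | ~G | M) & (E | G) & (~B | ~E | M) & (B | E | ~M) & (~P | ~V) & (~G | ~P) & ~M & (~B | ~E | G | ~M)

M: False, B: False, G: False, V: False, P: True, E: True

Unit clause (~M) forces M = False.
Try B = True:
  (~B | E) forces E = True.
  clause (~B | ~E | M) is falsified — backtrack.
So B = False.
Set G = False.
  then (E | G) forces E = True.
  then (~E | P) forces P = True.
  then (~P | ~V) forces V = False.
All clauses satisfied.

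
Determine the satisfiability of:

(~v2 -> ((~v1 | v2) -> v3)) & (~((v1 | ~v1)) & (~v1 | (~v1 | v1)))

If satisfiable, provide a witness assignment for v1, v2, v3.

The conjunct ~((v1 | ~v1)) is unsatisfiable on its own:
  v1=F: evaluates to False.
  v1=T: evaluates to False.
So the whole conjunction is unsatisfiable.

Unsatisfiable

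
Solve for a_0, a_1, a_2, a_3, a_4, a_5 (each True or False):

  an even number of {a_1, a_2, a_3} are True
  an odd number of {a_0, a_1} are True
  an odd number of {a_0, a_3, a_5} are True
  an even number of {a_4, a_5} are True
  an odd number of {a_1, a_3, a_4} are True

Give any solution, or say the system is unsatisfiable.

Adding constraints 2, 3, 4, 5 mod 2: every variable appears an even number of times on the left, so the left side is 0.
But the right sides sum to 1 (mod 2). 0 ≠ 1 — the system is inconsistent.

UNSATISFIABLE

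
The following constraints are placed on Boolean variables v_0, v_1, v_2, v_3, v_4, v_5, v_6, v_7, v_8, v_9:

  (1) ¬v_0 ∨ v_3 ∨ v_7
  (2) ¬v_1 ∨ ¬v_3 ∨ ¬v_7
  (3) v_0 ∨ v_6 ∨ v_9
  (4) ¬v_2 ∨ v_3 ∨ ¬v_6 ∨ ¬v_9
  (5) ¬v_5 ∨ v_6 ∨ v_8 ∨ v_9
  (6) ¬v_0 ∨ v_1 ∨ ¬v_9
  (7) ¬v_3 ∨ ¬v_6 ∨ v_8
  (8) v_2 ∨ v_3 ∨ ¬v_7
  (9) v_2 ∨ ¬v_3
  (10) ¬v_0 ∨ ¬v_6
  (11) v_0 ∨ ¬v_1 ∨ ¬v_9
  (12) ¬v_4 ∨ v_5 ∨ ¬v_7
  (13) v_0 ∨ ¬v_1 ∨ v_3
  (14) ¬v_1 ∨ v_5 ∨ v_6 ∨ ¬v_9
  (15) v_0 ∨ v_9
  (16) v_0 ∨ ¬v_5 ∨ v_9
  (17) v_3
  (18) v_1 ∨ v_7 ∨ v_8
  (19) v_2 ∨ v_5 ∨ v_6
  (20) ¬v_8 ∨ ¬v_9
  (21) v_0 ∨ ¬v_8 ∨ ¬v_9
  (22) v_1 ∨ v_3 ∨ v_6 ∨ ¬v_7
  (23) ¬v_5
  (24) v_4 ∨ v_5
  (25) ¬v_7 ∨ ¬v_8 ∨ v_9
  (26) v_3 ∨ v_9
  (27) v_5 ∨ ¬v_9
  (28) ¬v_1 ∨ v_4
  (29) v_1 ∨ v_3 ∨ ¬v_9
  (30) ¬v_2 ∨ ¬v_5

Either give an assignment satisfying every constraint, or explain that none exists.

Unit clause (v_3) forces v_3 = True.
Unit clause (¬v_5) forces v_5 = False.
In (v_4 ∨ v_5) only v_4 is left, so v_4 = True.
In (v_5 ∨ ¬v_9) only ¬v_9 is left, so v_9 = False.
In (v_2 ∨ ¬v_3) only v_2 is left, so v_2 = True.
In (¬v_4 ∨ v_5 ∨ ¬v_7) only ¬v_7 is left, so v_7 = False.
In (v_0 ∨ v_9) only v_0 is left, so v_0 = True.
In (¬v_0 ∨ ¬v_6) only ¬v_6 is left, so v_6 = False.
Set v_1 = True.
Set v_8 = False.
All clauses satisfied.

v_0 = True; v_1 = True; v_2 = True; v_3 = True; v_4 = True; v_5 = False; v_6 = False; v_7 = False; v_8 = False; v_9 = False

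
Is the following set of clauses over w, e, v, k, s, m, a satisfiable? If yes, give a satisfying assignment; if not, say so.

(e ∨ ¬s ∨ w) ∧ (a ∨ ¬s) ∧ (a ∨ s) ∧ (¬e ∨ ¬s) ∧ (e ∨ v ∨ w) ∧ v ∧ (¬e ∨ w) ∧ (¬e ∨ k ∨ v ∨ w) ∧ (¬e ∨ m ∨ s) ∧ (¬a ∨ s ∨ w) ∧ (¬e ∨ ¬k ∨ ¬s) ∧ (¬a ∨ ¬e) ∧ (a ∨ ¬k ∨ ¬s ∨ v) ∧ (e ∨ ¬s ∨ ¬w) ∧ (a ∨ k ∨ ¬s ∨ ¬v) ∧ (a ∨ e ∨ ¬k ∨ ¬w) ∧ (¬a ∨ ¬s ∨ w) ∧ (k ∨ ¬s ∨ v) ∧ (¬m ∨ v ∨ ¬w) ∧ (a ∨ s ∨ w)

w: True, e: False, v: True, k: False, s: False, m: True, a: True

Unit clause (v) forces v = True.
Try w = False:
  (¬e ∨ w) forces e = False.
  (e ∨ ¬s ∨ w) forces s = False.
  (a ∨ s) forces a = True.
  clause (¬a ∨ s ∨ w) is falsified — backtrack.
So w = True.
Set e = False.
  then (e ∨ ¬s ∨ ¬w) forces s = False.
  then (a ∨ s) forces a = True.
Set k = False.
Set m = True.
All clauses satisfied.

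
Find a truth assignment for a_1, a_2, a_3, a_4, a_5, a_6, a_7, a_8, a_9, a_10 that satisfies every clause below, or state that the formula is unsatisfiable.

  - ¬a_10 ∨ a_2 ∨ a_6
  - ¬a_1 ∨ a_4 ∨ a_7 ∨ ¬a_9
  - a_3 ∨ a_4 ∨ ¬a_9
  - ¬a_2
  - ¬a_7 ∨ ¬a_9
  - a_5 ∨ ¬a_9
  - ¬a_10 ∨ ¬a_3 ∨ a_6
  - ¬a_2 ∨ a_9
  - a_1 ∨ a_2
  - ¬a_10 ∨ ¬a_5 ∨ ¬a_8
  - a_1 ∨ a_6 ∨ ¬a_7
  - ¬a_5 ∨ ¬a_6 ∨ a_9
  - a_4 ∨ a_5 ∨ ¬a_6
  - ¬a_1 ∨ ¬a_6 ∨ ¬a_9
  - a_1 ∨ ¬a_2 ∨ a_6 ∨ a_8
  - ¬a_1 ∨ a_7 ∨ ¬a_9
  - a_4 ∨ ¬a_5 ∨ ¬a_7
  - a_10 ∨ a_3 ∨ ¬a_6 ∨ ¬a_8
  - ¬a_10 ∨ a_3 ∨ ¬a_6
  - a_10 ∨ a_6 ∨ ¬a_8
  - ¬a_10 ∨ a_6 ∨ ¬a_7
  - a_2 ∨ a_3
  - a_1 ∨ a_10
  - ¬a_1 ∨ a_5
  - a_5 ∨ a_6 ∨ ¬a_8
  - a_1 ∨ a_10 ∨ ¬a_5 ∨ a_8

a_1 = True, a_2 = False, a_3 = True, a_4 = True, a_5 = True, a_6 = False, a_7 = False, a_8 = False, a_9 = False, a_10 = False

Unit clause (¬a_2) forces a_2 = False.
In (a_1 ∨ a_2) only a_1 is left, so a_1 = True.
In (a_2 ∨ a_3) only a_3 is left, so a_3 = True.
In (¬a_1 ∨ a_5) only a_5 is left, so a_5 = True.
Set a_4 = True.
Try a_6 = True:
  (¬a_5 ∨ ¬a_6 ∨ a_9) forces a_9 = True.
  clause (¬a_1 ∨ ¬a_6 ∨ ¬a_9) is falsified — backtrack.
So a_6 = False.
  then (¬a_10 ∨ a_2 ∨ a_6) forces a_10 = False.
  then (a_10 ∨ a_6 ∨ ¬a_8) forces a_8 = False.
Set a_7 = False.
  then (¬a_1 ∨ a_7 ∨ ¬a_9) forces a_9 = False.
All clauses satisfied.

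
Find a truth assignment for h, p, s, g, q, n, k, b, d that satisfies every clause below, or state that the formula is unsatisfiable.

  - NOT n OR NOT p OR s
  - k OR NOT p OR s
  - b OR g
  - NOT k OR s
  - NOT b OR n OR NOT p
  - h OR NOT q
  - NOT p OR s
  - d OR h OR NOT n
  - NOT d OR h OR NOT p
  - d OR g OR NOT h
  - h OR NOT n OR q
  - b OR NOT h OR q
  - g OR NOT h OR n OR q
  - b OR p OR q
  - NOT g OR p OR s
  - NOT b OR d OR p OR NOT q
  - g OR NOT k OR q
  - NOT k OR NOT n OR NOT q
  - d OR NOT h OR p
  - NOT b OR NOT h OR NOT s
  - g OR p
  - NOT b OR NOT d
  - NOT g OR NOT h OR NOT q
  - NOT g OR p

h = False, p = True, s = True, g = True, q = False, n = False, k = True, b = False, d = False

Set h = False.
  then (h OR NOT q) forces q = False.
  then (h OR NOT n OR q) forces n = False.
Try p = False:
  (b OR p OR q) forces b = True.
  (g OR p) forces g = True.
  clause (NOT g OR p) is falsified — backtrack.
So p = True.
  then (NOT b OR n OR NOT p) forces b = False.
  then (NOT p OR s) forces s = True.
  then (NOT d OR h OR NOT p) forces d = False.
  then (b OR g) forces g = True.
Set k = True.
All clauses satisfied.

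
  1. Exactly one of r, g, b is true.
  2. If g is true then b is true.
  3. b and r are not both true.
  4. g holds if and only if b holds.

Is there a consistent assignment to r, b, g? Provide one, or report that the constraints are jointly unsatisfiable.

r = True, b = False, g = False

  (1) {r, g, b}: 1 true — exactly one ✓
  (2) g=F ⇒ b: vacuous ✓
  (3) b=F, r=T — not both ✓
  (4) g=F, b=F — same ✓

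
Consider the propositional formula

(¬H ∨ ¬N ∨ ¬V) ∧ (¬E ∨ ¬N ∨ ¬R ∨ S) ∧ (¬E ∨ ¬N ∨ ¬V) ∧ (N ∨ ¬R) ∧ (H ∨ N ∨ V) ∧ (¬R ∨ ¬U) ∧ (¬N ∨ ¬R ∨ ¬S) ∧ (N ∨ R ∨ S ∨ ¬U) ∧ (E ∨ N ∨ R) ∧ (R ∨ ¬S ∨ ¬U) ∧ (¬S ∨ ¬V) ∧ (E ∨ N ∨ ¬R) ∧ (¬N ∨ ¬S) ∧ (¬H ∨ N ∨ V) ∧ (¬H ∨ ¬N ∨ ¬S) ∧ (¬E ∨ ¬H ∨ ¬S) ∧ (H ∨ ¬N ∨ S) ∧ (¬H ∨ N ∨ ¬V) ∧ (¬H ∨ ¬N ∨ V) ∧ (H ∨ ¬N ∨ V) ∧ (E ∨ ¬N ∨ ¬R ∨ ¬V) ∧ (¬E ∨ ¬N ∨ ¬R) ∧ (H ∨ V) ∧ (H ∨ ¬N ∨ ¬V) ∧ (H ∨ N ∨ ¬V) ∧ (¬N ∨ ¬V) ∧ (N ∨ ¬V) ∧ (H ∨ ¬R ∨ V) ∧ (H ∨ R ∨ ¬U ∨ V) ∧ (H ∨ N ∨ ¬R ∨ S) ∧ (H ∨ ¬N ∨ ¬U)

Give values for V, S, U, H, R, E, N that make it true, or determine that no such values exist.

Case V = True:
  (¬S ∨ ¬V) forces S = False.
  (¬N ∨ ¬V) forces N = False.
  Clause (N ∨ ¬V) is falsified — contradiction.
Case V = False:
  (H ∨ V) forces H = True.
  (¬H ∨ N ∨ V) forces N = True.
  Clause (¬H ∨ ¬N ∨ V) is falsified — contradiction.
Both cases fail, so the formula is unsatisfiable.

Unsatisfiable — no assignment works.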